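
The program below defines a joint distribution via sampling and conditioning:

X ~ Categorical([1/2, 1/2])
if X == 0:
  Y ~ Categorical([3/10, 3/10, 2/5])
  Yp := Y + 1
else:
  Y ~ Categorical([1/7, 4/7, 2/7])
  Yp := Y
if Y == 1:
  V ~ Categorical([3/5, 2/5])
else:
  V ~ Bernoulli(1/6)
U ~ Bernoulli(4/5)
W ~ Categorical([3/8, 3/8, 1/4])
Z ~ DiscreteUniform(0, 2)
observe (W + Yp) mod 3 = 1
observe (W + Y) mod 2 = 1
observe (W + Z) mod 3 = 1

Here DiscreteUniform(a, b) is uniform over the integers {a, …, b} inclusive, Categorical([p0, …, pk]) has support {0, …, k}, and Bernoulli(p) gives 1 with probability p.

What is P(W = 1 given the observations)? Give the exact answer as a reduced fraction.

P(W = 1 | obs) = 19/46

Enumerate traces; 16 have nonzero weight after conditioning:
  (X=0, Y=1, V=0, U=0, W=2, Z=2) weight 3/2000
  (X=0, Y=1, V=0, U=1, W=2, Z=2) weight 3/500
  (X=0, Y=1, V=1, U=0, W=2, Z=2) weight 1/1000
  (X=0, Y=1, V=1, U=1, W=2, Z=2) weight 1/250
  (X=0, Y=2, V=0, U=0, W=1, Z=0) weight 1/240
  (X=0, Y=2, V=0, U=1, W=1, Z=0) weight 1/60
  (X=0, Y=2, V=1, U=0, W=1, Z=0) weight 1/1200
  (X=0, Y=2, V=1, U=1, W=1, Z=0) weight 1/300
  (X=1, Y=1, V=0, U=0, W=0, Z=1) weight 3/700
  … 7 more
Group by W:
  weight(W=0) = 1/28
  weight(W=1) = 19/560
  weight(W=2) = 1/80
Total weight = 1/28 + 19/560 + 1/80 = 23/280
P(W=0 | obs) = 1/28 / 23/280 = 10/23
P(W=1 | obs) = 19/560 / 23/280 = 19/46
P(W=2 | obs) = 1/80 / 23/280 = 7/46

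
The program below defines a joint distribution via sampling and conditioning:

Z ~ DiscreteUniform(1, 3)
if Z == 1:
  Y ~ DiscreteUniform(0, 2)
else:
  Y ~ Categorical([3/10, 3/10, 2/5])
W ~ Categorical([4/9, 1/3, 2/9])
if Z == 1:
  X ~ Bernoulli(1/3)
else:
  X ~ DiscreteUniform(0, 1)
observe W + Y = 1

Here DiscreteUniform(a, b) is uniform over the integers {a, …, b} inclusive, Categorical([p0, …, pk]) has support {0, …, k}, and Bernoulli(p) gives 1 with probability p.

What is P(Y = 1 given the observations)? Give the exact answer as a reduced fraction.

Enumerate traces; 12 have nonzero weight after conditioning:
  (Z=1, Y=0, W=1, X=0) weight 2/81
  (Z=1, Y=0, W=1, X=1) weight 1/81
  (Z=1, Y=1, W=0, X=0) weight 8/243
  (Z=1, Y=1, W=0, X=1) weight 4/243
  (Z=2, Y=0, W=1, X=0) weight 1/60
  (Z=2, Y=0, W=1, X=1) weight 1/60
  (Z=2, Y=1, W=0, X=0) weight 1/45
  (Z=2, Y=1, W=0, X=1) weight 1/45
  … 4 more
Group by Y:
  weight(Y=0) = 14/135
  weight(Y=1) = 56/405
Total weight = 14/135 + 56/405 = 98/405
P(Y=0 | obs) = 14/135 / 98/405 = 3/7
P(Y=1 | obs) = 56/405 / 98/405 = 4/7

P(Y = 1 | obs) = 4/7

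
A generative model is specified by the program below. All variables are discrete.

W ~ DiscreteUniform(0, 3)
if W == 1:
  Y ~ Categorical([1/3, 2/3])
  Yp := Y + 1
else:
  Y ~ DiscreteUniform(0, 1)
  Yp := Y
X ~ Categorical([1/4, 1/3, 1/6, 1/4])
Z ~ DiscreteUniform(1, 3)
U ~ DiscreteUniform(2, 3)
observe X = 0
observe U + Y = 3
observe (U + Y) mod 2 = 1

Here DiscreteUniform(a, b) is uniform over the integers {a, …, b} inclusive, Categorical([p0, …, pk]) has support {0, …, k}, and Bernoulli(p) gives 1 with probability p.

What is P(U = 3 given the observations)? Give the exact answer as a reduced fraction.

P(U = 3 | obs) = 11/24

Enumerate traces; 24 have nonzero weight after conditioning:
  (W=0, Y=0, X=0, Z=1, U=3) weight 1/192
  (W=0, Y=0, X=0, Z=2, U=3) weight 1/192
  (W=0, Y=0, X=0, Z=3, U=3) weight 1/192
  (W=0, Y=1, X=0, Z=1, U=2) weight 1/192
  (W=0, Y=1, X=0, Z=2, U=2) weight 1/192
  (W=0, Y=1, X=0, Z=3, U=2) weight 1/192
  (W=1, Y=0, X=0, Z=1, U=3) weight 1/288
  (W=1, Y=0, X=0, Z=2, U=3) weight 1/288
  … 16 more
Group by U:
  weight(U=2) = 13/192
  weight(U=3) = 11/192
Total weight = 13/192 + 11/192 = 1/8
P(U=2 | obs) = 13/192 / 1/8 = 13/24
P(U=3 | obs) = 11/192 / 1/8 = 11/24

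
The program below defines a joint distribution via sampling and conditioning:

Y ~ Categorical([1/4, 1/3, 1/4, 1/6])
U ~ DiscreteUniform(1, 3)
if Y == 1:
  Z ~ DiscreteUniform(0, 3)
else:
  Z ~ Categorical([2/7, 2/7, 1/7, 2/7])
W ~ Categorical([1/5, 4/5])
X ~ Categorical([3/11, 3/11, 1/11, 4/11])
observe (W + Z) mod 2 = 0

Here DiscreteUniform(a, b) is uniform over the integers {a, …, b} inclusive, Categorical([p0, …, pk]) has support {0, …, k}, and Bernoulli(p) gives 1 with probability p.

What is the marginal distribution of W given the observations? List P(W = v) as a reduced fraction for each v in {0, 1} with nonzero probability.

Enumerate traces; 192 have nonzero weight after conditioning:
  (Y=0, U=1, Z=0, W=0, X=0) weight 1/770
  (Y=0, U=1, Z=0, W=0, X=1) weight 1/770
  (Y=0, U=1, Z=0, W=0, X=2) weight 1/2310
  (Y=0, U=1, Z=0, W=0, X=3) weight 2/1155
  (Y=0, U=1, Z=1, W=1, X=0) weight 2/385
  (Y=0, U=1, Z=1, W=1, X=1) weight 2/385
  (Y=0, U=1, Z=1, W=1, X=2) weight 2/1155
  (Y=0, U=1, Z=1, W=1, X=3) weight 8/1155
  … 184 more
Group by W:
  weight(W=0) = 19/210
  weight(W=1) = 46/105
Total weight = 19/210 + 46/105 = 37/70
P(W=0 | obs) = 19/210 / 37/70 = 19/111
P(W=1 | obs) = 46/105 / 37/70 = 92/111

P(W=0) = 19/111, P(W=1) = 92/111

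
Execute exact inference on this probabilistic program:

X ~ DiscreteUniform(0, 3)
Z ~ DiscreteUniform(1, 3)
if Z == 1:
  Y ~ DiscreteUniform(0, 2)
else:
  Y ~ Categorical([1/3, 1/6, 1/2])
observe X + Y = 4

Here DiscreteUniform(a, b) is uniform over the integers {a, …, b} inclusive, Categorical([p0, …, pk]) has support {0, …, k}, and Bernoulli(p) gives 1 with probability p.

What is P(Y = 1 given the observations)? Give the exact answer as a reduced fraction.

P(Y = 1 | obs) = 1/3

Enumerate traces; 6 have nonzero weight after conditioning:
  (X=2, Z=1, Y=2) weight 1/36
  (X=2, Z=2, Y=2) weight 1/24
  (X=2, Z=3, Y=2) weight 1/24
  (X=3, Z=1, Y=1) weight 1/36
  (X=3, Z=2, Y=1) weight 1/72
  (X=3, Z=3, Y=1) weight 1/72
Group by Y:
  weight(Y=1) = 1/18
  weight(Y=2) = 1/9
Total weight = 1/18 + 1/9 = 1/6
P(Y=1 | obs) = 1/18 / 1/6 = 1/3
P(Y=2 | obs) = 1/9 / 1/6 = 2/3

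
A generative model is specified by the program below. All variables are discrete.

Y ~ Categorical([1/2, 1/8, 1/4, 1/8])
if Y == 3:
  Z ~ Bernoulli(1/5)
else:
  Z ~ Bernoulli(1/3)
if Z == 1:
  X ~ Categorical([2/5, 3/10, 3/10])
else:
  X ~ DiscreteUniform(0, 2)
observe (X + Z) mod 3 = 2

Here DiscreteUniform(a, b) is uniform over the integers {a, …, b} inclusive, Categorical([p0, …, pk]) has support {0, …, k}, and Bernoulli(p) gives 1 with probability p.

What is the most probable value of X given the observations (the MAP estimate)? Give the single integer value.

argmax_v P(X = v | obs) = 2

Enumerate traces; 8 have nonzero weight after conditioning:
  (Y=0, Z=0, X=2) weight 1/9
  (Y=0, Z=1, X=1) weight 1/20
  (Y=1, Z=0, X=2) weight 1/36
  (Y=1, Z=1, X=1) weight 1/80
  (Y=2, Z=0, X=2) weight 1/18
  (Y=2, Z=1, X=1) weight 1/40
  (Y=3, Z=0, X=2) weight 1/30
  (Y=3, Z=1, X=1) weight 3/400
Group by X:
  weight(X=1) = 19/200
  weight(X=2) = 41/180
Total weight = 19/200 + 41/180 = 581/1800
P(X=1 | obs) = 19/200 / 581/1800 = 171/581
P(X=2 | obs) = 41/180 / 581/1800 = 410/581
argmax = 2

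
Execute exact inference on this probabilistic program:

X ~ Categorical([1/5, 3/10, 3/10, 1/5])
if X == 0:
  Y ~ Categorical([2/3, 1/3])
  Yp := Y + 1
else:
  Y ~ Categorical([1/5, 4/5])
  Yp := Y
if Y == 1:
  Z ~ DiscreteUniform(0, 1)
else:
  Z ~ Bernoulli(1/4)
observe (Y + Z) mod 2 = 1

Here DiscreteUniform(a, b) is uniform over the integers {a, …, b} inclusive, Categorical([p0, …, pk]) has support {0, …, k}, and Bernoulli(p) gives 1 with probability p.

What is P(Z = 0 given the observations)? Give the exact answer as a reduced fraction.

Enumerate traces; 8 have nonzero weight after conditioning:
  (X=0, Y=0, Z=1) weight 1/30
  (X=0, Y=1, Z=0) weight 1/30
  (X=1, Y=0, Z=1) weight 3/200
  (X=1, Y=1, Z=0) weight 3/25
  (X=2, Y=0, Z=1) weight 3/200
  (X=2, Y=1, Z=0) weight 3/25
  (X=3, Y=0, Z=1) weight 1/100
  (X=3, Y=1, Z=0) weight 2/25
Group by Z:
  weight(Z=0) = 53/150
  weight(Z=1) = 11/150
Total weight = 53/150 + 11/150 = 32/75
P(Z=0 | obs) = 53/150 / 32/75 = 53/64
P(Z=1 | obs) = 11/150 / 32/75 = 11/64

P(Z = 0 | obs) = 53/64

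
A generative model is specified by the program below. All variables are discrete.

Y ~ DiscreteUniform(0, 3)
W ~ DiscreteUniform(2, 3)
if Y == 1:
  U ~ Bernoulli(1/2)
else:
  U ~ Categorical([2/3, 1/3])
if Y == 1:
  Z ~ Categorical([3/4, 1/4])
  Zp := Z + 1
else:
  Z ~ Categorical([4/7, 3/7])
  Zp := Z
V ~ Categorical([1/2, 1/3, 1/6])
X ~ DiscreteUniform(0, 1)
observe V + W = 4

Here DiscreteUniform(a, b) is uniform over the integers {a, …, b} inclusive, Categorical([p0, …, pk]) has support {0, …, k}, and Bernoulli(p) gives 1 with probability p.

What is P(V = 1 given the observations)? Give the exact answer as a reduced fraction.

P(V = 1 | obs) = 2/3

Enumerate traces; 64 have nonzero weight after conditioning:
  (Y=0, W=2, U=0, Z=0, V=2, X=0) weight 1/252
  (Y=0, W=2, U=0, Z=0, V=2, X=1) weight 1/252
  (Y=0, W=2, U=0, Z=1, V=2, X=0) weight 1/336
  (Y=0, W=2, U=0, Z=1, V=2, X=1) weight 1/336
  (Y=0, W=2, U=1, Z=0, V=2, X=0) weight 1/504
  (Y=0, W=2, U=1, Z=0, V=2, X=1) weight 1/504
  (Y=0, W=2, U=1, Z=1, V=2, X=0) weight 1/672
  (Y=0, W=2, U=1, Z=1, V=2, X=1) weight 1/672
  (Y=0, W=3, U=0, Z=0, V=1, X=0) weight 1/126
  … 55 more
Group by V:
  weight(V=1) = 1/6
  weight(V=2) = 1/12
Total weight = 1/6 + 1/12 = 1/4
P(V=1 | obs) = 1/6 / 1/4 = 2/3
P(V=2 | obs) = 1/12 / 1/4 = 1/3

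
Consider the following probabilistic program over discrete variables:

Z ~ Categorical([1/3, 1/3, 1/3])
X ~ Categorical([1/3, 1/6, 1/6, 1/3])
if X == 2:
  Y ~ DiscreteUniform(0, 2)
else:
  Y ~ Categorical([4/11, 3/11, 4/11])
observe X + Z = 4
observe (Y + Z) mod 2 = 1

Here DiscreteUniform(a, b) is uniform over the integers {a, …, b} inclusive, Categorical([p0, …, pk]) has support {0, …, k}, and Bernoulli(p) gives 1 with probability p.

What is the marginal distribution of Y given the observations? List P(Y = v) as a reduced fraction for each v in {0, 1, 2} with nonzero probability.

P(Y=0) = 24/59, P(Y=1) = 11/59, P(Y=2) = 24/59

Enumerate traces; 3 have nonzero weight after conditioning:
  (Z=1, X=3, Y=0) weight 4/99
  (Z=1, X=3, Y=2) weight 4/99
  (Z=2, X=2, Y=1) weight 1/54
Group by Y:
  weight(Y=0) = 4/99
  weight(Y=1) = 1/54
  weight(Y=2) = 4/99
Total weight = 4/99 + 1/54 + 4/99 = 59/594
P(Y=0 | obs) = 4/99 / 59/594 = 24/59
P(Y=1 | obs) = 1/54 / 59/594 = 11/59
P(Y=2 | obs) = 4/99 / 59/594 = 24/59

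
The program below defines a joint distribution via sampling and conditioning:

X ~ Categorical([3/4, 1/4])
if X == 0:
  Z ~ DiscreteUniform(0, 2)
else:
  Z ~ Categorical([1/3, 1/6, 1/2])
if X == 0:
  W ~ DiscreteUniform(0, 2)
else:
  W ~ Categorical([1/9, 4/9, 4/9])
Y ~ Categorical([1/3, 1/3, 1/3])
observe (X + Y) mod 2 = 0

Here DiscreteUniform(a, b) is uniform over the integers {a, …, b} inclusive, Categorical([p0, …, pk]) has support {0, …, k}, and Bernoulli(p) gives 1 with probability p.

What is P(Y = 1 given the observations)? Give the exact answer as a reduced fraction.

Enumerate traces; 27 have nonzero weight after conditioning:
  (X=0, Z=0, W=0, Y=0) weight 1/36
  (X=0, Z=0, W=0, Y=2) weight 1/36
  (X=0, Z=0, W=1, Y=0) weight 1/36
  (X=0, Z=0, W=1, Y=2) weight 1/36
  (X=0, Z=0, W=2, Y=0) weight 1/36
  (X=0, Z=0, W=2, Y=2) weight 1/36
  (X=0, Z=1, W=0, Y=0) weight 1/36
  (X=0, Z=1, W=0, Y=2) weight 1/36
  (X=1, Z=0, W=0, Y=1) weight 1/324
  … 18 more
Group by Y:
  weight(Y=0) = 1/4
  weight(Y=1) = 1/12
  weight(Y=2) = 1/4
Total weight = 1/4 + 1/12 + 1/4 = 7/12
P(Y=0 | obs) = 1/4 / 7/12 = 3/7
P(Y=1 | obs) = 1/12 / 7/12 = 1/7
P(Y=2 | obs) = 1/4 / 7/12 = 3/7

P(Y = 1 | obs) = 1/7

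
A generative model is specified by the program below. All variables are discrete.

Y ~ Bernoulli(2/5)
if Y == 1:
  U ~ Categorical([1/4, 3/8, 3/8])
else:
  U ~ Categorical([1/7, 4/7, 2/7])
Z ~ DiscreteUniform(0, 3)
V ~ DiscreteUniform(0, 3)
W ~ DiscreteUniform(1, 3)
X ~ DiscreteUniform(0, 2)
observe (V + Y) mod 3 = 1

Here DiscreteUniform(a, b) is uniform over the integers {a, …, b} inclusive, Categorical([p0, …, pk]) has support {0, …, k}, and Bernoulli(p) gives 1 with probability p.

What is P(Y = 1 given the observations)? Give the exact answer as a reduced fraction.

Enumerate traces; 324 have nonzero weight after conditioning:
  (Y=0, U=0, Z=0, V=1, W=1, X=0) weight 1/1680
  (Y=0, U=0, Z=0, V=1, W=1, X=1) weight 1/1680
  (Y=0, U=0, Z=0, V=1, W=1, X=2) weight 1/1680
  (Y=0, U=0, Z=0, V=1, W=2, X=0) weight 1/1680
  (Y=0, U=0, Z=0, V=1, W=2, X=1) weight 1/1680
  (Y=0, U=0, Z=0, V=1, W=2, X=2) weight 1/1680
  (Y=0, U=0, Z=0, V=1, W=3, X=0) weight 1/1680
  (Y=0, U=0, Z=0, V=1, W=3, X=1) weight 1/1680
  (Y=1, U=0, Z=0, V=0, W=1, X=0) weight 1/1440
  … 315 more
Group by Y:
  weight(Y=0) = 3/20
  weight(Y=1) = 1/5
Total weight = 3/20 + 1/5 = 7/20
P(Y=0 | obs) = 3/20 / 7/20 = 3/7
P(Y=1 | obs) = 1/5 / 7/20 = 4/7

P(Y = 1 | obs) = 4/7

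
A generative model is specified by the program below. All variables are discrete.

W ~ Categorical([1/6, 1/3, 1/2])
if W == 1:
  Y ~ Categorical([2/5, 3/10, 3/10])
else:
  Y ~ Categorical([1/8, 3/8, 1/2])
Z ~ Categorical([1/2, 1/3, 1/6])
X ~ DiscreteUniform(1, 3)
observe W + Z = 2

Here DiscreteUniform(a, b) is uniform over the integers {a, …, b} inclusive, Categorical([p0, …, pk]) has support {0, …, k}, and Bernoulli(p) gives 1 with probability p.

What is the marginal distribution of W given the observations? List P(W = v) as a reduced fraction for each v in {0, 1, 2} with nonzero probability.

P(W=0) = 1/14, P(W=1) = 2/7, P(W=2) = 9/14

Enumerate traces; 27 have nonzero weight after conditioning:
  (W=0, Y=0, Z=2, X=1) weight 1/864
  (W=0, Y=0, Z=2, X=2) weight 1/864
  (W=0, Y=0, Z=2, X=3) weight 1/864
  (W=0, Y=1, Z=2, X=1) weight 1/288
  (W=0, Y=1, Z=2, X=2) weight 1/288
  (W=0, Y=1, Z=2, X=3) weight 1/288
  (W=0, Y=2, Z=2, X=1) weight 1/216
  (W=0, Y=2, Z=2, X=2) weight 1/216
  (W=1, Y=0, Z=1, X=1) weight 2/135
  (W=2, Y=0, Z=0, X=1) weight 1/96
  … 17 more
Group by W:
  weight(W=0) = 1/36
  weight(W=1) = 1/9
  weight(W=2) = 1/4
Total weight = 1/36 + 1/9 + 1/4 = 7/18
P(W=0 | obs) = 1/36 / 7/18 = 1/14
P(W=1 | obs) = 1/9 / 7/18 = 2/7
P(W=2 | obs) = 1/4 / 7/18 = 9/14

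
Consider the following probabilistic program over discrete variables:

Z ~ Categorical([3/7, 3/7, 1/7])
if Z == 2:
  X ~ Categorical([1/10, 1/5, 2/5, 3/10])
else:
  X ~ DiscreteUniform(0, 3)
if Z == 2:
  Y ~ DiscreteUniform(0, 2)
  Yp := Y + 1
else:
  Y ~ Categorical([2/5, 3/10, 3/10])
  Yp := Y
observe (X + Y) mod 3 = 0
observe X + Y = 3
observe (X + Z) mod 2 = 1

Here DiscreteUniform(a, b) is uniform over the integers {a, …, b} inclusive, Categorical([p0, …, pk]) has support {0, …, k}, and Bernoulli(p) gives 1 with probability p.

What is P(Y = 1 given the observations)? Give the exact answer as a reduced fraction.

Enumerate traces; 5 have nonzero weight after conditioning:
  (Z=0, X=1, Y=2) weight 9/280
  (Z=0, X=3, Y=0) weight 3/70
  (Z=1, X=2, Y=1) weight 9/280
  (Z=2, X=1, Y=2) weight 1/105
  (Z=2, X=3, Y=0) weight 1/70
Group by Y:
  weight(Y=0) = 2/35
  weight(Y=1) = 9/280
  weight(Y=2) = 1/24
Total weight = 2/35 + 9/280 + 1/24 = 11/84
P(Y=0 | obs) = 2/35 / 11/84 = 24/55
P(Y=1 | obs) = 9/280 / 11/84 = 27/110
P(Y=2 | obs) = 1/24 / 11/84 = 7/22

P(Y = 1 | obs) = 27/110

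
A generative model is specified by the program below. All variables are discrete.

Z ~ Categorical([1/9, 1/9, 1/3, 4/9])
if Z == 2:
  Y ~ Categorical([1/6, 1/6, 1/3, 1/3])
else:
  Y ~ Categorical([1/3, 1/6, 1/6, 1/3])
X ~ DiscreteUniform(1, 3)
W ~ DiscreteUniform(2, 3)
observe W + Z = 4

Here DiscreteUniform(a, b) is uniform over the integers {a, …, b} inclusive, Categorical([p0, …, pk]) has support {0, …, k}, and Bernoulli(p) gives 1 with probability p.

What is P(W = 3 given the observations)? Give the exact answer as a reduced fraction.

Enumerate traces; 24 have nonzero weight after conditioning:
  (Z=1, Y=0, X=1, W=3) weight 1/162
  (Z=1, Y=0, X=2, W=3) weight 1/162
  (Z=1, Y=0, X=3, W=3) weight 1/162
  (Z=1, Y=1, X=1, W=3) weight 1/324
  (Z=1, Y=1, X=2, W=3) weight 1/324
  (Z=1, Y=1, X=3, W=3) weight 1/324
  (Z=1, Y=2, X=1, W=3) weight 1/324
  (Z=1, Y=2, X=2, W=3) weight 1/324
  (Z=2, Y=0, X=1, W=2) weight 1/108
  … 15 more
Group by W:
  weight(W=2) = 1/6
  weight(W=3) = 1/18
Total weight = 1/6 + 1/18 = 2/9
P(W=2 | obs) = 1/6 / 2/9 = 3/4
P(W=3 | obs) = 1/18 / 2/9 = 1/4

P(W = 3 | obs) = 1/4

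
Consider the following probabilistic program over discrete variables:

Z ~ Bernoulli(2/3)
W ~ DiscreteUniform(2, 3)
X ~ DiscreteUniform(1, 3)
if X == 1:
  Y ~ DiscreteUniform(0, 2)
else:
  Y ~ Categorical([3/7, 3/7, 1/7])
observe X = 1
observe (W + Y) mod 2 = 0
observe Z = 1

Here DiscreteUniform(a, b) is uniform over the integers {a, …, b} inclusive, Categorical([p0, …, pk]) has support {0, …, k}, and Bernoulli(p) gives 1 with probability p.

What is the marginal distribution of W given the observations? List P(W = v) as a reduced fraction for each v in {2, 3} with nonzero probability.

P(W=2) = 2/3, P(W=3) = 1/3

Enumerate traces; 3 have nonzero weight after conditioning:
  (Z=1, W=2, X=1, Y=0) weight 1/27
  (Z=1, W=2, X=1, Y=2) weight 1/27
  (Z=1, W=3, X=1, Y=1) weight 1/27
Group by W:
  weight(W=2) = 2/27
  weight(W=3) = 1/27
Total weight = 2/27 + 1/27 = 1/9
P(W=2 | obs) = 2/27 / 1/9 = 2/3
P(W=3 | obs) = 1/27 / 1/9 = 1/3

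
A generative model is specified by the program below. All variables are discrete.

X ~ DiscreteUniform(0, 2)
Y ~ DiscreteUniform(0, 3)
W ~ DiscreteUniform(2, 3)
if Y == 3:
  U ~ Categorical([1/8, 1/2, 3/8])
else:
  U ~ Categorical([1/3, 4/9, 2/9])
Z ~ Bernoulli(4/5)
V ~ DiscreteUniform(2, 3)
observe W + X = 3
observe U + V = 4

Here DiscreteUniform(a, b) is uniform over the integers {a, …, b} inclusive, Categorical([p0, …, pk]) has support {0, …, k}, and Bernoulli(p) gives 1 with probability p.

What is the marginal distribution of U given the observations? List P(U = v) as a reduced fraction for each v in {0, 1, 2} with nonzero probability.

Enumerate traces; 32 have nonzero weight after conditioning:
  (X=0, Y=0, W=3, U=1, Z=0, V=3) weight 1/540
  (X=0, Y=0, W=3, U=1, Z=1, V=3) weight 1/135
  (X=0, Y=0, W=3, U=2, Z=0, V=2) weight 1/1080
  (X=0, Y=0, W=3, U=2, Z=1, V=2) weight 1/270
  (X=0, Y=1, W=3, U=1, Z=0, V=3) weight 1/540
  (X=0, Y=1, W=3, U=1, Z=1, V=3) weight 1/135
  (X=0, Y=1, W=3, U=2, Z=0, V=2) weight 1/1080
  (X=0, Y=1, W=3, U=2, Z=1, V=2) weight 1/270
  … 24 more
Group by U:
  weight(U=1) = 11/144
  weight(U=2) = 25/576
Total weight = 11/144 + 25/576 = 23/192
P(U=1 | obs) = 11/144 / 23/192 = 44/69
P(U=2 | obs) = 25/576 / 23/192 = 25/69

P(U=1) = 44/69, P(U=2) = 25/69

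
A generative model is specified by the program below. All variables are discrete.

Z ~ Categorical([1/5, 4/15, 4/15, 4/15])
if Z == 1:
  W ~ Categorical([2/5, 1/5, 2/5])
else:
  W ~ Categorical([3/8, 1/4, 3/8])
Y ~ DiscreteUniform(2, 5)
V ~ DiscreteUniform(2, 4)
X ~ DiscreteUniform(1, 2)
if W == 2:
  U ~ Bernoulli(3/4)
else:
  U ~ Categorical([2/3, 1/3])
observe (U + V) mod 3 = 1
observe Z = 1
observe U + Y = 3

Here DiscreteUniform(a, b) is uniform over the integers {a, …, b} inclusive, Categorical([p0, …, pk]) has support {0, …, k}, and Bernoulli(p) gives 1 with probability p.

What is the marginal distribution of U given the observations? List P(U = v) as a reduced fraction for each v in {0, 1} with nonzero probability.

P(U=0) = 1/2, P(U=1) = 1/2

Enumerate traces; 12 have nonzero weight after conditioning:
  (Z=1, W=0, Y=2, V=3, X=1, U=1) weight 1/675
  (Z=1, W=0, Y=2, V=3, X=2, U=1) weight 1/675
  (Z=1, W=0, Y=3, V=4, X=1, U=0) weight 2/675
  (Z=1, W=0, Y=3, V=4, X=2, U=0) weight 2/675
  (Z=1, W=1, Y=2, V=3, X=1, U=1) weight 1/1350
  (Z=1, W=1, Y=2, V=3, X=2, U=1) weight 1/1350
  (Z=1, W=1, Y=3, V=4, X=1, U=0) weight 1/675
  (Z=1, W=1, Y=3, V=4, X=2, U=0) weight 1/675
  … 4 more
Group by U:
  weight(U=0) = 1/90
  weight(U=1) = 1/90
Total weight = 1/90 + 1/90 = 1/45
P(U=0 | obs) = 1/90 / 1/45 = 1/2
P(U=1 | obs) = 1/90 / 1/45 = 1/2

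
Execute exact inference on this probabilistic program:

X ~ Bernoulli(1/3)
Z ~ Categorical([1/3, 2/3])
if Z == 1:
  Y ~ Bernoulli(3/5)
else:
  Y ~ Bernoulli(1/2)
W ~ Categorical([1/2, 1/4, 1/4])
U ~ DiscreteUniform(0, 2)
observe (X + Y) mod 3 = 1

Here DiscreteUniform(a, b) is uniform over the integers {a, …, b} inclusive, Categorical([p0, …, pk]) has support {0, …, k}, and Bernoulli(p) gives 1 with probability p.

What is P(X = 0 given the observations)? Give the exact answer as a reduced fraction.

P(X = 0 | obs) = 34/47

Enumerate traces; 36 have nonzero weight after conditioning:
  (X=0, Z=0, Y=1, W=0, U=0) weight 1/54
  (X=0, Z=0, Y=1, W=0, U=1) weight 1/54
  (X=0, Z=0, Y=1, W=0, U=2) weight 1/54
  (X=0, Z=0, Y=1, W=1, U=0) weight 1/108
  (X=0, Z=0, Y=1, W=1, U=1) weight 1/108
  (X=0, Z=0, Y=1, W=1, U=2) weight 1/108
  (X=0, Z=0, Y=1, W=2, U=0) weight 1/108
  (X=0, Z=0, Y=1, W=2, U=1) weight 1/108
  (X=1, Z=0, Y=0, W=0, U=0) weight 1/108
  … 27 more
Group by X:
  weight(X=0) = 17/45
  weight(X=1) = 13/90
Total weight = 17/45 + 13/90 = 47/90
P(X=0 | obs) = 17/45 / 47/90 = 34/47
P(X=1 | obs) = 13/90 / 47/90 = 13/47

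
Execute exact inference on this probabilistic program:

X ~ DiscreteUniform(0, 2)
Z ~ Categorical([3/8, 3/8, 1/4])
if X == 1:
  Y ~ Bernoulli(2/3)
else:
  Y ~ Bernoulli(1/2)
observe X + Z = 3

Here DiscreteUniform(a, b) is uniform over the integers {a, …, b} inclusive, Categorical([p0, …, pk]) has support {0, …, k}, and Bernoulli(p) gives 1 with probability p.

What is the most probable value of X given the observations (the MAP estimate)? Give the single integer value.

argmax_v P(X = v | obs) = 2

Enumerate traces; 4 have nonzero weight after conditioning:
  (X=1, Z=2, Y=0) weight 1/36
  (X=1, Z=2, Y=1) weight 1/18
  (X=2, Z=1, Y=0) weight 1/16
  (X=2, Z=1, Y=1) weight 1/16
Group by X:
  weight(X=1) = 1/12
  weight(X=2) = 1/8
Total weight = 1/12 + 1/8 = 5/24
P(X=1 | obs) = 1/12 / 5/24 = 2/5
P(X=2 | obs) = 1/8 / 5/24 = 3/5
argmax = 2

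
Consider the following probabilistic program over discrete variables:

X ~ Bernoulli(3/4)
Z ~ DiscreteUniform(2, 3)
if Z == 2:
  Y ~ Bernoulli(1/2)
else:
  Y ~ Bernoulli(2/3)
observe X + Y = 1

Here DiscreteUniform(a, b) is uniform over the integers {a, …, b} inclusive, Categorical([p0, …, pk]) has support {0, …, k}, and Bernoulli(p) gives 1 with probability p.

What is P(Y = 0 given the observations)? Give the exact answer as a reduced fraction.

P(Y = 0 | obs) = 15/22

Enumerate traces; 4 have nonzero weight after conditioning:
  (X=0, Z=2, Y=1) weight 1/16
  (X=0, Z=3, Y=1) weight 1/12
  (X=1, Z=2, Y=0) weight 3/16
  (X=1, Z=3, Y=0) weight 1/8
Group by Y:
  weight(Y=0) = 5/16
  weight(Y=1) = 7/48
Total weight = 5/16 + 7/48 = 11/24
P(Y=0 | obs) = 5/16 / 11/24 = 15/22
P(Y=1 | obs) = 7/48 / 11/24 = 7/22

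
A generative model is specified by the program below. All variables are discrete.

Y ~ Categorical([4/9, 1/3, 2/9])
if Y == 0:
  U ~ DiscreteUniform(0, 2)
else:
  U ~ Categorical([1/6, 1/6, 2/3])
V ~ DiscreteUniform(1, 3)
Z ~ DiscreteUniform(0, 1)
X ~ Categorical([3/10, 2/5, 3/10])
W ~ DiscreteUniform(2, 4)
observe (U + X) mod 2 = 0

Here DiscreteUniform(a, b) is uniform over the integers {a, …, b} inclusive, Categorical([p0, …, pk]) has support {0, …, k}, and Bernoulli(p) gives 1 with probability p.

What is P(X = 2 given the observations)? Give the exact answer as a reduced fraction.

Enumerate traces; 270 have nonzero weight after conditioning:
  (Y=0, U=0, V=1, Z=0, X=0, W=2) weight 1/405
  (Y=0, U=0, V=1, Z=0, X=0, W=3) weight 1/405
  (Y=0, U=0, V=1, Z=0, X=0, W=4) weight 1/405
  (Y=0, U=0, V=1, Z=0, X=2, W=2) weight 1/405
  (Y=0, U=0, V=1, Z=0, X=2, W=3) weight 1/405
  (Y=0, U=0, V=1, Z=0, X=2, W=4) weight 1/405
  (Y=0, U=0, V=1, Z=1, X=0, W=2) weight 1/405
  (Y=0, U=0, V=1, Z=1, X=0, W=3) weight 1/405
  (Y=0, U=1, V=1, Z=0, X=1, W=2) weight 4/1215
  … 261 more
Group by X:
  weight(X=0) = 41/180
  weight(X=1) = 13/135
  weight(X=2) = 41/180
Total weight = 41/180 + 13/135 + 41/180 = 149/270
P(X=0 | obs) = 41/180 / 149/270 = 123/298
P(X=1 | obs) = 13/135 / 149/270 = 26/149
P(X=2 | obs) = 41/180 / 149/270 = 123/298

P(X = 2 | obs) = 123/298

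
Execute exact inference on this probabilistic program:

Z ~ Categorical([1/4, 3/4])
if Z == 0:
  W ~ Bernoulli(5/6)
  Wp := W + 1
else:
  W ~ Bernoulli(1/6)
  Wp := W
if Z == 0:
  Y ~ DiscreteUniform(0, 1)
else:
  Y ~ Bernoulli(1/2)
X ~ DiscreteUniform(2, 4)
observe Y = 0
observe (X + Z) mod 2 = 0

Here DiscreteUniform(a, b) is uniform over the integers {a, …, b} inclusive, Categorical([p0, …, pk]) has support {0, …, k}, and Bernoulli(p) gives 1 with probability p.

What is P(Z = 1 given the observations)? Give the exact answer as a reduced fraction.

P(Z = 1 | obs) = 3/5

Enumerate traces; 6 have nonzero weight after conditioning:
  (Z=0, W=0, Y=0, X=2) weight 1/144
  (Z=0, W=0, Y=0, X=4) weight 1/144
  (Z=0, W=1, Y=0, X=2) weight 5/144
  (Z=0, W=1, Y=0, X=4) weight 5/144
  (Z=1, W=0, Y=0, X=3) weight 5/48
  (Z=1, W=1, Y=0, X=3) weight 1/48
Group by Z:
  weight(Z=0) = 1/12
  weight(Z=1) = 1/8
Total weight = 1/12 + 1/8 = 5/24
P(Z=0 | obs) = 1/12 / 5/24 = 2/5
P(Z=1 | obs) = 1/8 / 5/24 = 3/5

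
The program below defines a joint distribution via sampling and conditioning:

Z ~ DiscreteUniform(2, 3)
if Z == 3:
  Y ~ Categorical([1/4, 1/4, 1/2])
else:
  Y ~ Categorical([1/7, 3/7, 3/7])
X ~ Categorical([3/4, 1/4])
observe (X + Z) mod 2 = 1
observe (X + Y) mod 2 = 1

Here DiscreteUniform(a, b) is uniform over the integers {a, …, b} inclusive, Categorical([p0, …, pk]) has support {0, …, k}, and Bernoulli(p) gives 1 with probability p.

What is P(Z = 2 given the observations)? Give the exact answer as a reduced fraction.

Enumerate traces; 3 have nonzero weight after conditioning:
  (Z=2, Y=0, X=1) weight 1/56
  (Z=2, Y=2, X=1) weight 3/56
  (Z=3, Y=1, X=0) weight 3/32
Group by Z:
  weight(Z=2) = 1/14
  weight(Z=3) = 3/32
Total weight = 1/14 + 3/32 = 37/224
P(Z=2 | obs) = 1/14 / 37/224 = 16/37
P(Z=3 | obs) = 3/32 / 37/224 = 21/37

P(Z = 2 | obs) = 16/37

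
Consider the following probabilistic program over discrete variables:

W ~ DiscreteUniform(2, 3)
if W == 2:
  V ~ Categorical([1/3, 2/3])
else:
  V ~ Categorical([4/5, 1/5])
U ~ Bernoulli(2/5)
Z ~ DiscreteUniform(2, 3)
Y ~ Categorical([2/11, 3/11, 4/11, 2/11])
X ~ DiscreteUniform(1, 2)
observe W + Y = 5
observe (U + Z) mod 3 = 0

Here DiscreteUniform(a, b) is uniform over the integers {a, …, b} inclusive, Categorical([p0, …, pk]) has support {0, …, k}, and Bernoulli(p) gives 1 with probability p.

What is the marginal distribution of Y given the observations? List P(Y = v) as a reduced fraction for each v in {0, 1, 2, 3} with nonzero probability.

P(Y=2) = 2/3, P(Y=3) = 1/3

Enumerate traces; 16 have nonzero weight after conditioning:
  (W=2, V=0, U=0, Z=3, Y=3, X=1) weight 1/220
  (W=2, V=0, U=0, Z=3, Y=3, X=2) weight 1/220
  (W=2, V=0, U=1, Z=2, Y=3, X=1) weight 1/330
  (W=2, V=0, U=1, Z=2, Y=3, X=2) weight 1/330
  (W=2, V=1, U=0, Z=3, Y=3, X=1) weight 1/110
  (W=2, V=1, U=0, Z=3, Y=3, X=2) weight 1/110
  (W=2, V=1, U=1, Z=2, Y=3, X=1) weight 1/165
  (W=2, V=1, U=1, Z=2, Y=3, X=2) weight 1/165
  (W=3, V=0, U=0, Z=3, Y=2, X=1) weight 6/275
  … 7 more
Group by Y:
  weight(Y=2) = 1/11
  weight(Y=3) = 1/22
Total weight = 1/11 + 1/22 = 3/22
P(Y=2 | obs) = 1/11 / 3/22 = 2/3
P(Y=3 | obs) = 1/22 / 3/22 = 1/3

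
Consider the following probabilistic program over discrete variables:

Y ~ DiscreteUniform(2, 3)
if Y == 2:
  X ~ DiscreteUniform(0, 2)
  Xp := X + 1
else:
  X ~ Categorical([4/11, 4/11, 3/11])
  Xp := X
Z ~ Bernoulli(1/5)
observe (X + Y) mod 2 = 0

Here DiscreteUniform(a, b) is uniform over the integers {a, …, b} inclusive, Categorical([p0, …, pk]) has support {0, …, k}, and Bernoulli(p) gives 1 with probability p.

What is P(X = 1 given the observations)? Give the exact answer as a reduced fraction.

Enumerate traces; 6 have nonzero weight after conditioning:
  (Y=2, X=0, Z=0) weight 2/15
  (Y=2, X=0, Z=1) weight 1/30
  (Y=2, X=2, Z=0) weight 2/15
  (Y=2, X=2, Z=1) weight 1/30
  (Y=3, X=1, Z=0) weight 8/55
  (Y=3, X=1, Z=1) weight 2/55
Group by X:
  weight(X=0) = 1/6
  weight(X=1) = 2/11
  weight(X=2) = 1/6
Total weight = 1/6 + 2/11 + 1/6 = 17/33
P(X=0 | obs) = 1/6 / 17/33 = 11/34
P(X=1 | obs) = 2/11 / 17/33 = 6/17
P(X=2 | obs) = 1/6 / 17/33 = 11/34

P(X = 1 | obs) = 6/17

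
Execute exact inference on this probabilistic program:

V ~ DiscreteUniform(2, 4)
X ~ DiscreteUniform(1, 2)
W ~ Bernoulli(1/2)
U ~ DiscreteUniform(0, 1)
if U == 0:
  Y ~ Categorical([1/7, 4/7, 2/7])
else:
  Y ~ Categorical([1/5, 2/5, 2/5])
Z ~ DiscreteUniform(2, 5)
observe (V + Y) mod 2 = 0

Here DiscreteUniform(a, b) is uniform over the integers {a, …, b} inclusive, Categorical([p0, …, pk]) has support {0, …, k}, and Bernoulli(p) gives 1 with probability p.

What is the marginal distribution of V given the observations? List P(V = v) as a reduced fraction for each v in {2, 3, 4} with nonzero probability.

Enumerate traces; 160 have nonzero weight after conditioning:
  (V=2, X=1, W=0, U=0, Y=0, Z=2) weight 1/672
  (V=2, X=1, W=0, U=0, Y=0, Z=3) weight 1/672
  (V=2, X=1, W=0, U=0, Y=0, Z=4) weight 1/672
  (V=2, X=1, W=0, U=0, Y=0, Z=5) weight 1/672
  (V=2, X=1, W=0, U=0, Y=2, Z=2) weight 1/336
  (V=2, X=1, W=0, U=0, Y=2, Z=3) weight 1/336
  (V=2, X=1, W=0, U=0, Y=2, Z=4) weight 1/336
  (V=2, X=1, W=0, U=0, Y=2, Z=5) weight 1/336
  (V=3, X=1, W=0, U=0, Y=1, Z=2) weight 1/168
  (V=4, X=1, W=0, U=0, Y=0, Z=2) weight 1/672
  … 150 more
Group by V:
  weight(V=2) = 6/35
  weight(V=3) = 17/105
  weight(V=4) = 6/35
Total weight = 6/35 + 17/105 + 6/35 = 53/105
P(V=2 | obs) = 6/35 / 53/105 = 18/53
P(V=3 | obs) = 17/105 / 53/105 = 17/53
P(V=4 | obs) = 6/35 / 53/105 = 18/53

P(V=2) = 18/53, P(V=3) = 17/53, P(V=4) = 18/53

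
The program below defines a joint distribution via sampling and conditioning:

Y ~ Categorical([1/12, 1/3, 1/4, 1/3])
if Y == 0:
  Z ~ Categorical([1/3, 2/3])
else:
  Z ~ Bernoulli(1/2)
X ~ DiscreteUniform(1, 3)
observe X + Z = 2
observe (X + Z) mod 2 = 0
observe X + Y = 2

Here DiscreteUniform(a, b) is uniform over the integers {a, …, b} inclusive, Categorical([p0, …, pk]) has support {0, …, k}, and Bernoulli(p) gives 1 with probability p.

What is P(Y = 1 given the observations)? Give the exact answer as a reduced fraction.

P(Y = 1 | obs) = 6/7

Enumerate traces; 2 have nonzero weight after conditioning:
  (Y=0, Z=0, X=2) weight 1/108
  (Y=1, Z=1, X=1) weight 1/18
Group by Y:
  weight(Y=0) = 1/108
  weight(Y=1) = 1/18
Total weight = 1/108 + 1/18 = 7/108
P(Y=0 | obs) = 1/108 / 7/108 = 1/7
P(Y=1 | obs) = 1/18 / 7/108 = 6/7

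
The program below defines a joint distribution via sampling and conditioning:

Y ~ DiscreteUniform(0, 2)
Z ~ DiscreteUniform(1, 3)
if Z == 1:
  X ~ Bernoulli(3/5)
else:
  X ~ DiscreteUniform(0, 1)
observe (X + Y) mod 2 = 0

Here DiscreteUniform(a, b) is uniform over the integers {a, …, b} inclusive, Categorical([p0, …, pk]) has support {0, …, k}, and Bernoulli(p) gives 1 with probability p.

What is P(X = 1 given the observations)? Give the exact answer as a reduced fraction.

Enumerate traces; 9 have nonzero weight after conditioning:
  (Y=0, Z=1, X=0) weight 2/45
  (Y=0, Z=2, X=0) weight 1/18
  (Y=0, Z=3, X=0) weight 1/18
  (Y=1, Z=1, X=1) weight 1/15
  (Y=1, Z=2, X=1) weight 1/18
  (Y=1, Z=3, X=1) weight 1/18
  (Y=2, Z=1, X=0) weight 2/45
  (Y=2, Z=2, X=0) weight 1/18
  … 1 more
Group by X:
  weight(X=0) = 14/45
  weight(X=1) = 8/45
Total weight = 14/45 + 8/45 = 22/45
P(X=0 | obs) = 14/45 / 22/45 = 7/11
P(X=1 | obs) = 8/45 / 22/45 = 4/11

P(X = 1 | obs) = 4/11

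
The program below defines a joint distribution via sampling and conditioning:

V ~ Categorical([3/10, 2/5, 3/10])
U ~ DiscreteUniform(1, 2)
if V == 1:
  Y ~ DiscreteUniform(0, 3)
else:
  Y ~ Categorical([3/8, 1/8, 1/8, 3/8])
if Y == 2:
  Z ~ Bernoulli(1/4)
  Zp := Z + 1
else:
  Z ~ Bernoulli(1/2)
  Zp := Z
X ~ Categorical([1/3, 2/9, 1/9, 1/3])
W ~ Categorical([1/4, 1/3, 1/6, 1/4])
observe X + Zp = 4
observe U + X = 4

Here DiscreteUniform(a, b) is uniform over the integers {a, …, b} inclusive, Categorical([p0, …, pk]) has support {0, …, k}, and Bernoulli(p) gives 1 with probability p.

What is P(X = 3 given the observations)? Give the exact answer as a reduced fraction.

P(X = 3 | obs) = 261/268

Enumerate traces; 60 have nonzero weight after conditioning:
  (V=0, U=1, Y=0, Z=1, X=3, W=0) weight 3/1280
  (V=0, U=1, Y=0, Z=1, X=3, W=1) weight 1/320
  (V=0, U=1, Y=0, Z=1, X=3, W=2) weight 1/640
  (V=0, U=1, Y=0, Z=1, X=3, W=3) weight 3/1280
  (V=0, U=1, Y=1, Z=1, X=3, W=0) weight 1/1280
  (V=0, U=1, Y=1, Z=1, X=3, W=1) weight 1/960
  (V=0, U=1, Y=1, Z=1, X=3, W=2) weight 1/1920
  (V=0, U=1, Y=1, Z=1, X=3, W=3) weight 1/1280
  (V=0, U=2, Y=2, Z=1, X=2, W=0) weight 1/7680
  … 51 more
Group by X:
  weight(X=2) = 7/2880
  weight(X=3) = 29/320
Total weight = 7/2880 + 29/320 = 67/720
P(X=2 | obs) = 7/2880 / 67/720 = 7/268
P(X=3 | obs) = 29/320 / 67/720 = 261/268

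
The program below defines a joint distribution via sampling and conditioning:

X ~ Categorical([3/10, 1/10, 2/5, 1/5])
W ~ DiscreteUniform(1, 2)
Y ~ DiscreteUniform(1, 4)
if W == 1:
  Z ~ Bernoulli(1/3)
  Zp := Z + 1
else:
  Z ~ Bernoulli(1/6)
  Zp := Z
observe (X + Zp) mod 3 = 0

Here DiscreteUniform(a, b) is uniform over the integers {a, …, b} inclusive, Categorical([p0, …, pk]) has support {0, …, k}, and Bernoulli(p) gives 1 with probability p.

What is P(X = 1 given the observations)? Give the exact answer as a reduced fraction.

Enumerate traces; 20 have nonzero weight after conditioning:
  (X=0, W=2, Y=1, Z=0) weight 1/32
  (X=0, W=2, Y=2, Z=0) weight 1/32
  (X=0, W=2, Y=3, Z=0) weight 1/32
  (X=0, W=2, Y=4, Z=0) weight 1/32
  (X=1, W=1, Y=1, Z=1) weight 1/240
  (X=1, W=1, Y=2, Z=1) weight 1/240
  (X=1, W=1, Y=3, Z=1) weight 1/240
  (X=1, W=1, Y=4, Z=1) weight 1/240
  (X=2, W=1, Y=1, Z=0) weight 1/30
  (X=3, W=2, Y=1, Z=0) weight 1/48
  … 10 more
Group by X:
  weight(X=0) = 1/8
  weight(X=1) = 1/60
  weight(X=2) = 1/6
  weight(X=3) = 1/12
Total weight = 1/8 + 1/60 + 1/6 + 1/12 = 47/120
P(X=0 | obs) = 1/8 / 47/120 = 15/47
P(X=1 | obs) = 1/60 / 47/120 = 2/47
P(X=2 | obs) = 1/6 / 47/120 = 20/47
P(X=3 | obs) = 1/12 / 47/120 = 10/47

P(X = 1 | obs) = 2/47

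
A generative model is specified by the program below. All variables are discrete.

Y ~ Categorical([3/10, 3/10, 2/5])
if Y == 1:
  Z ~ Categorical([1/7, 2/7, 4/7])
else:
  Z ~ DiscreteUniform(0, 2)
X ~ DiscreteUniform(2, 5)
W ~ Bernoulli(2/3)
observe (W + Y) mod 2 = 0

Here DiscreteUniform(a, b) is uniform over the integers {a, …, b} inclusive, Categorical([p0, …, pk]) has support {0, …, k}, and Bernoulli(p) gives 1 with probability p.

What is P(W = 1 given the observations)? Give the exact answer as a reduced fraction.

Enumerate traces; 36 have nonzero weight after conditioning:
  (Y=0, Z=0, X=2, W=0) weight 1/120
  (Y=0, Z=0, X=3, W=0) weight 1/120
  (Y=0, Z=0, X=4, W=0) weight 1/120
  (Y=0, Z=0, X=5, W=0) weight 1/120
  (Y=0, Z=1, X=2, W=0) weight 1/120
  (Y=0, Z=1, X=3, W=0) weight 1/120
  (Y=0, Z=1, X=4, W=0) weight 1/120
  (Y=0, Z=1, X=5, W=0) weight 1/120
  (Y=1, Z=0, X=2, W=1) weight 1/140
  … 27 more
Group by W:
  weight(W=0) = 7/30
  weight(W=1) = 1/5
Total weight = 7/30 + 1/5 = 13/30
P(W=0 | obs) = 7/30 / 13/30 = 7/13
P(W=1 | obs) = 1/5 / 13/30 = 6/13

P(W = 1 | obs) = 6/13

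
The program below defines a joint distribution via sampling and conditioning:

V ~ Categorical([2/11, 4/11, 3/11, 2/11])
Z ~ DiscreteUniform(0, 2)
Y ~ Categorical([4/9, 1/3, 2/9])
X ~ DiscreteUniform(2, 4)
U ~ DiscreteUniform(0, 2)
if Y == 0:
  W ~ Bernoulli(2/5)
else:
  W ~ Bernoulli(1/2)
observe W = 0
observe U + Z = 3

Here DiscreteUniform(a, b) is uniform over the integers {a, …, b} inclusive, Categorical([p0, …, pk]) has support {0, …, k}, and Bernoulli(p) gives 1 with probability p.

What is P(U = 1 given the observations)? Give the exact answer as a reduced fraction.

Enumerate traces; 72 have nonzero weight after conditioning:
  (V=0, Z=1, Y=0, X=2, U=2, W=0) weight 8/4455
  (V=0, Z=1, Y=0, X=3, U=2, W=0) weight 8/4455
  (V=0, Z=1, Y=0, X=4, U=2, W=0) weight 8/4455
  (V=0, Z=1, Y=1, X=2, U=2, W=0) weight 1/891
  (V=0, Z=1, Y=1, X=3, U=2, W=0) weight 1/891
  (V=0, Z=1, Y=1, X=4, U=2, W=0) weight 1/891
  (V=0, Z=1, Y=2, X=2, U=2, W=0) weight 2/2673
  (V=0, Z=1, Y=2, X=3, U=2, W=0) weight 2/2673
  (V=0, Z=2, Y=0, X=2, U=1, W=0) weight 8/4455
  … 63 more
Group by U:
  weight(U=1) = 49/810
  weight(U=2) = 49/810
Total weight = 49/810 + 49/810 = 49/405
P(U=1 | obs) = 49/810 / 49/405 = 1/2
P(U=2 | obs) = 49/810 / 49/405 = 1/2

P(U = 1 | obs) = 1/2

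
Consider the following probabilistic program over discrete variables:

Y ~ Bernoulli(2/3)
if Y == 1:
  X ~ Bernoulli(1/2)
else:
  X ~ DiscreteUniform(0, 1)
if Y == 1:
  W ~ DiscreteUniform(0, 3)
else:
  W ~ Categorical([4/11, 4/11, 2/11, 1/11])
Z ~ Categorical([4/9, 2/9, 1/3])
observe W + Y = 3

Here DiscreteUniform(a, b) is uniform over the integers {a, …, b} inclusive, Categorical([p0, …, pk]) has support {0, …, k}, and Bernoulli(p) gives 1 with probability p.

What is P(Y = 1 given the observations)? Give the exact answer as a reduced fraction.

Enumerate traces; 12 have nonzero weight after conditioning:
  (Y=0, X=0, W=3, Z=0) weight 2/297
  (Y=0, X=0, W=3, Z=1) weight 1/297
  (Y=0, X=0, W=3, Z=2) weight 1/198
  (Y=0, X=1, W=3, Z=0) weight 2/297
  (Y=0, X=1, W=3, Z=1) weight 1/297
  (Y=0, X=1, W=3, Z=2) weight 1/198
  (Y=1, X=0, W=2, Z=0) weight 1/27
  (Y=1, X=0, W=2, Z=1) weight 1/54
  … 4 more
Group by Y:
  weight(Y=0) = 1/33
  weight(Y=1) = 1/6
Total weight = 1/33 + 1/6 = 13/66
P(Y=0 | obs) = 1/33 / 13/66 = 2/13
P(Y=1 | obs) = 1/6 / 13/66 = 11/13

P(Y = 1 | obs) = 11/13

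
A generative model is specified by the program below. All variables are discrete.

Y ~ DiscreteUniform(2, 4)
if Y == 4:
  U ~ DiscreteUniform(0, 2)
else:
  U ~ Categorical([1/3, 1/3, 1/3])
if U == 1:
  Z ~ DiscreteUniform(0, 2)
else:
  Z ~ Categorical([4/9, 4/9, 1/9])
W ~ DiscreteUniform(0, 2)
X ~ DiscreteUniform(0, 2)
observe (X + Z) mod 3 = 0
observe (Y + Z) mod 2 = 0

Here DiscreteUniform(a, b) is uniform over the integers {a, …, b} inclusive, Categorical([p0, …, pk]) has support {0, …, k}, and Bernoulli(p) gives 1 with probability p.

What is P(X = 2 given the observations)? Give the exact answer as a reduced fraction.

P(X = 2 | obs) = 11/43

Enumerate traces; 45 have nonzero weight after conditioning:
  (Y=2, U=0, Z=0, W=0, X=0) weight 4/729
  (Y=2, U=0, Z=0, W=1, X=0) weight 4/729
  (Y=2, U=0, Z=0, W=2, X=0) weight 4/729
  (Y=2, U=0, Z=2, W=0, X=1) weight 1/729
  (Y=2, U=0, Z=2, W=1, X=1) weight 1/729
  (Y=2, U=0, Z=2, W=2, X=1) weight 1/729
  (Y=2, U=1, Z=0, W=0, X=0) weight 1/243
  (Y=2, U=1, Z=0, W=1, X=0) weight 1/243
  (Y=3, U=0, Z=1, W=0, X=2) weight 4/729
  … 36 more
Group by X:
  weight(X=0) = 22/243
  weight(X=1) = 10/243
  weight(X=2) = 11/243
Total weight = 22/243 + 10/243 + 11/243 = 43/243
P(X=0 | obs) = 22/243 / 43/243 = 22/43
P(X=1 | obs) = 10/243 / 43/243 = 10/43
P(X=2 | obs) = 11/243 / 43/243 = 11/43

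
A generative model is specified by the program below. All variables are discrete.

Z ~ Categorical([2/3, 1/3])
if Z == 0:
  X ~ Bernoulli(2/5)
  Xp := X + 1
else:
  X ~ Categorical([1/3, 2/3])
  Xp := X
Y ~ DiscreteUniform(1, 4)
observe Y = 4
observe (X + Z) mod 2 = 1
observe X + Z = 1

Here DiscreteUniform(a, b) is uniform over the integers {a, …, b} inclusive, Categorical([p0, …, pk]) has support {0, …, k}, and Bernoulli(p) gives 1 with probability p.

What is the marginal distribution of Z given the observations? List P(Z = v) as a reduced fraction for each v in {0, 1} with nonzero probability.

Enumerate traces; 2 have nonzero weight after conditioning:
  (Z=0, X=1, Y=4) weight 1/15
  (Z=1, X=0, Y=4) weight 1/36
Group by Z:
  weight(Z=0) = 1/15
  weight(Z=1) = 1/36
Total weight = 1/15 + 1/36 = 17/180
P(Z=0 | obs) = 1/15 / 17/180 = 12/17
P(Z=1 | obs) = 1/36 / 17/180 = 5/17

P(Z=0) = 12/17, P(Z=1) = 5/17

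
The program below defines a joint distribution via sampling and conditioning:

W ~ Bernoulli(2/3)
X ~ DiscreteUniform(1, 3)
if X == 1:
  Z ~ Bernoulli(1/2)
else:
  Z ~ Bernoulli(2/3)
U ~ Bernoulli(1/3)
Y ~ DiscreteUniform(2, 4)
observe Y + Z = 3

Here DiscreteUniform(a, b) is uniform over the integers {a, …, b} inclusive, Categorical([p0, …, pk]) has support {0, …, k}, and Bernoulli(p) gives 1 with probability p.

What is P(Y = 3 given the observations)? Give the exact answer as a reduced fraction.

P(Y = 3 | obs) = 7/18

Enumerate traces; 24 have nonzero weight after conditioning:
  (W=0, X=1, Z=0, U=0, Y=3) weight 1/81
  (W=0, X=1, Z=0, U=1, Y=3) weight 1/162
  (W=0, X=1, Z=1, U=0, Y=2) weight 1/81
  (W=0, X=1, Z=1, U=1, Y=2) weight 1/162
  (W=0, X=2, Z=0, U=0, Y=3) weight 2/243
  (W=0, X=2, Z=0, U=1, Y=3) weight 1/243
  (W=0, X=2, Z=1, U=0, Y=2) weight 4/243
  (W=0, X=2, Z=1, U=1, Y=2) weight 2/243
  … 16 more
Group by Y:
  weight(Y=2) = 11/54
  weight(Y=3) = 7/54
Total weight = 11/54 + 7/54 = 1/3
P(Y=2 | obs) = 11/54 / 1/3 = 11/18
P(Y=3 | obs) = 7/54 / 1/3 = 7/18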